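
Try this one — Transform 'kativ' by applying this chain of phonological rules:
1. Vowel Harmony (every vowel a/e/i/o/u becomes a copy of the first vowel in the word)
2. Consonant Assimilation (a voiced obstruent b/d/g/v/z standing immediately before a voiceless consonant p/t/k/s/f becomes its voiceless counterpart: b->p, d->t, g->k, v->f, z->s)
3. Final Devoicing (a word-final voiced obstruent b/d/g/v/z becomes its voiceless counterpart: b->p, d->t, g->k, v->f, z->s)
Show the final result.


Starting form: 'kativ'
Rule 1: Vowel Harmony: all vowels become 'a' (matching first vowel). 'kativ' -> 'katav'
Rule 2: Consonant Assimilation: no voiced obstruent (b/d/g/v/z) stands immediately before a voiceless consonant (p/t/k/s/f). No change.
Rule 3: Final Devoicing: word-final voiced obstruent 'v' becomes voiceless 'f'. 'katav' -> 'kataf'
Final form: 'kataf'

kataf


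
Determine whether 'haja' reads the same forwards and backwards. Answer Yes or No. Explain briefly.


Forward: 'haja'
Reversed: 'ajah'
They differ.

No


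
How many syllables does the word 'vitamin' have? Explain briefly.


Break 'vitamin' into syllables: vi-ta-min -> vi | ta | min = 3 syllables

3 syllables


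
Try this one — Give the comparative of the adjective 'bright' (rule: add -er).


Apply comparative formation (add -er): 'bright' -> 'brighter'.

brighter


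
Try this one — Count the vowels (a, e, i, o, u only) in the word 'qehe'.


Vowels in 'qehe': e, e = 2 vowels.

2


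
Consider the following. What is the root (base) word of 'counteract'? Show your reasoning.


Remove prefix 'counter' from 'counteract' to get root 'act'.

act


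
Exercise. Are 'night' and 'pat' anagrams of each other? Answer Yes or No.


Sorted letters of 'night': 'ghint'
Sorted letters of 'pat': 'apt'
They do not match.

No


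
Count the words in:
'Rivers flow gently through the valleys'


Split into words: Rivers | flow | gently | through | the | valleys = 6 words.

6


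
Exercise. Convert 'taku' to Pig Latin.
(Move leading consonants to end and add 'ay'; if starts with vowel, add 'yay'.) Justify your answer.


'taku': move consonant cluster 't' to end and add 'ay': 'akutay'.

akutay


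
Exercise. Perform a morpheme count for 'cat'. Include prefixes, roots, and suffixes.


Decomposition: cat (free morpheme) = 1 morpheme(s)

1 morphemes


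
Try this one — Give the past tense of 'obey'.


Apply rule: Add -ed. 'obey' becomes 'obeyed'.

obeyed


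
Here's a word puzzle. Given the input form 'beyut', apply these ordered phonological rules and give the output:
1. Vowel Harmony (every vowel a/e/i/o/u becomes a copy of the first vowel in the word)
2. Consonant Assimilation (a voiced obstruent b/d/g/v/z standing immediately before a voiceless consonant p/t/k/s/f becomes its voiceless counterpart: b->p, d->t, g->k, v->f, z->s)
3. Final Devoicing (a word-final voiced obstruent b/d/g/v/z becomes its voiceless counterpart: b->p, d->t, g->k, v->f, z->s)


Starting form: 'beyut'
Rule 1: Vowel Harmony: all vowels become 'e' (matching first vowel). 'beyut' -> 'beyet'
Rule 2: Consonant Assimilation: no voiced obstruent (b/d/g/v/z) stands immediately before a voiceless consonant (p/t/k/s/f). No change.
Rule 3: Final Devoicing: final consonant 't' is not one of the voiced obstruents b/d/g/v/z. No change.
Final form: 'beyet'

beyet


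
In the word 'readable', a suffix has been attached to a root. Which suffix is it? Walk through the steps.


The word 'readable' = 'read' (root) + '-able' (suffix). The suffix is '-able'.

able


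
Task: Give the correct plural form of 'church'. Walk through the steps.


Apply rule: Add -es (sibilant/fricative ending). 'church' becomes 'churches'.

churches


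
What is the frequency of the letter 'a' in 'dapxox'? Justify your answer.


Letter 'a' in 'dapxox': found at position(s) 2 = 1 occurrence(s).

1


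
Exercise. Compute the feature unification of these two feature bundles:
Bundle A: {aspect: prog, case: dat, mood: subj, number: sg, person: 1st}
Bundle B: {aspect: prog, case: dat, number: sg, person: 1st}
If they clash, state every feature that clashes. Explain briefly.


Compare features:
aspect: A=prog vs B=prog -> unified: prog
case: A=dat vs B=dat -> unified: dat
mood: A=subj vs B=_ -> unified: subj
number: A=sg vs B=sg -> unified: sg
person: A=1st vs B=1st -> unified: 1st
No clashes found.

Unified: {aspect: prog, case: dat, mood: subj, number: sg, person: 1st}


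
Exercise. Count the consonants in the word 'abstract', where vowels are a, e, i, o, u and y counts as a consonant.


Consonants in 'abstract': b, s, t, r, c, t = 6 consonants.

6


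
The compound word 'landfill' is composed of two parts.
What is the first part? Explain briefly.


Split 'landfill' into 'land' + 'fill'. The first part is 'land'.

land


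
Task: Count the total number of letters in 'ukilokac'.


Spell out 'ukilokac' and number each letter: u(1), k(2), i(3), l(4), o(5), k(6), a(7), c(8). Total: 8 letters.

8


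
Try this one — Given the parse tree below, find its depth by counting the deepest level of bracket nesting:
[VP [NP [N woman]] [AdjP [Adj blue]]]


Count bracket nesting levels:
'[' at pos 0: depth = 1
'[' at pos 4: depth = 2
'[' at pos 8: depth = 3
'[' at pos 19: depth = 2
'[' at pos 25: depth = 3
Maximum depth reached: 3

3


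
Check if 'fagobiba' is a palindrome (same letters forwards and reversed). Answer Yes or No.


Forward: 'fagobiba'
Reversed: 'abibogaf'
They differ.

No


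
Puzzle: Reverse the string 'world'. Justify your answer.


Reverse 'world' character by character: 'dlrow'.

dlrow


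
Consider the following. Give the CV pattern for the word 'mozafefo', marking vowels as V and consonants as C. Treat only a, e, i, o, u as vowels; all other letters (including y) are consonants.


Letter mapping: m = C, o = V, z = C, a = V, f = C, e = V, f = C, o = V.

CVCVCVCV


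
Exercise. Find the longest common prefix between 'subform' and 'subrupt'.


Compare from the start: 3 characters match: 'sub'. Mismatch at position 4: 'f' vs 'r'.

sub


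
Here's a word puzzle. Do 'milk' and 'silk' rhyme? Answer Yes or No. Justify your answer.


Rime (stressed vowel + following sounds) of 'milk': -ilk = /ɪlk/
Rime of 'silk': -ilk = /ɪlk/
/ɪlk/ and /ɪlk/ are the same ending sound, so the words rhyme.

Yes


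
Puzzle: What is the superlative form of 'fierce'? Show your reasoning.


Apply superlative formation (ends in e: add -st): 'fierce' -> 'fiercest'.

fiercest


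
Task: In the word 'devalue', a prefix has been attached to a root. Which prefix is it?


The word 'devalue' = 'de' (prefix) + 'value' (root). The prefix is 'de'.

de


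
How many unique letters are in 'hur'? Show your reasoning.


Unique letters in 'hur': {h, r, u} = 3 distinct letters.

3


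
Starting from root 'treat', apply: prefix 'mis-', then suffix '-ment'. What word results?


Step 1: Add prefix 'mis-' to 'treat' = 'mistreat'
Step 2: Add suffix '-ment' to 'mistreat' = 'mistreatment'

mistreatment


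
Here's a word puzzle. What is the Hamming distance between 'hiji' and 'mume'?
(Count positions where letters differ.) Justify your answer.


Alignment:
Position 1: 'h' vs 'm' = DIFFER
Position 2: 'i' vs 'u' = DIFFER
Position 3: 'j' vs 'm' = DIFFER
Position 4: 'i' vs 'e' = DIFFER
Total differences: 4

4


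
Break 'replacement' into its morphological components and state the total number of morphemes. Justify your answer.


Step 1: Identify prefix: 're' (meaning: again)
Step 2: Identify root: 'place'
Step 3: Identify suffix(es): 'ment'
Decomposition: re- (prefix: again) + place (root) + -ment (suffix: action/result)
Total morphemes: 3

3 morphemes (re- (prefix: again) + place (root) + -ment (suffix: action/result))


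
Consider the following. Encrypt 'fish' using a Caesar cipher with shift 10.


Shift each letter by 10: f -> p, i -> s, s -> c, h -> r. Result: 'pscr'.

pscr


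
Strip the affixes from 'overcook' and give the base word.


Remove prefix 'over' from 'overcook' to get root 'cook'.

cook


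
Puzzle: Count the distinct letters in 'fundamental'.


Unique letters in 'fundamental': {a, d, e, f, l, m, n, t, u} = 9 distinct letters.

9


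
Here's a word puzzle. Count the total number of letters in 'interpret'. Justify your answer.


Spell out 'interpret' and number each letter: i(1), n(2), t(3), e(4), r(5), p(6), r(7), e(8), t(9). Total: 9 letters.

9


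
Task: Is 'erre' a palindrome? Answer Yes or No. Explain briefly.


Forward: 'erre'
Reversed: 'erre'
They are identical.

Yes


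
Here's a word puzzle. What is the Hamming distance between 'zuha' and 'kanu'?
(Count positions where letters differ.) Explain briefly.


Alignment:
Position 1: 'z' vs 'k' = DIFFER
Position 2: 'u' vs 'a' = DIFFER
Position 3: 'h' vs 'n' = DIFFER
Position 4: 'a' vs 'u' = DIFFER
Total differences: 4

4


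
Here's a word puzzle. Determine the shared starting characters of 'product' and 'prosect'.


Compare from the start: 3 characters match: 'pro'. Mismatch at position 4: 'd' vs 's'.

pro


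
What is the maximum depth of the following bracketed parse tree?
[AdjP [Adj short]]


Count bracket nesting levels:
'[' at pos 0: depth = 1
'[' at pos 6: depth = 2
Maximum depth reached: 2

2


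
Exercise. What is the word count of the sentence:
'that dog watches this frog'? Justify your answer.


Split into words: that | dog | watches | this | frog = 5 words.

5


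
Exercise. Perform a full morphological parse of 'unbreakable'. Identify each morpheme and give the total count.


Step 1: Identify prefix: 'un' (meaning: not/reverse)
Step 2: Identify root: 'break'
Step 3: Identify suffix(es): 'able'
Decomposition: un- (prefix: not/reverse) + break (root) + -able (suffix: capable of)
Total morphemes: 3

3 morphemes (un- (prefix: not/reverse) + break (root) + -able (suffix: capable of))


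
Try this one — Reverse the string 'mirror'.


Reverse 'mirror' character by character: 'rorrim'.

rorrim


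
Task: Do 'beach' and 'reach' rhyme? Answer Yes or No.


Rime (stressed vowel + following sounds) of 'beach': -each = /iːtʃ/
Rime of 'reach': -each = /iːtʃ/
/iːtʃ/ and /iːtʃ/ are the same ending sound, so the words rhyme.

Yes


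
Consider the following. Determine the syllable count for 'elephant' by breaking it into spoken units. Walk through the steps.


Break 'elephant' into syllables: el-e-phant -> el | e | phant = 3 syllables

3 syllables


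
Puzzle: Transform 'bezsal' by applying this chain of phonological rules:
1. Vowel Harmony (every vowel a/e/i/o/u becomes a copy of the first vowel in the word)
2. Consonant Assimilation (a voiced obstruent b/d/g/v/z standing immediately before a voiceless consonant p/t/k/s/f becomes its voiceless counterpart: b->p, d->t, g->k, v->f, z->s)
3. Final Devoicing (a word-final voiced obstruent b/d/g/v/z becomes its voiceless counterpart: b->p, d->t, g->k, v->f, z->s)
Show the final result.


Starting form: 'bezsal'
Rule 1: Vowel Harmony: all vowels become 'e' (matching first vowel). 'bezsal' -> 'bezsel'
Rule 2: Consonant Assimilation: voiced obstruent before voiceless consonant becomes voiceless ('zs' -> 'ss'). 'bezsel' -> 'bessel'
Rule 3: Final Devoicing: final consonant 'l' is not one of the voiced obstruents b/d/g/v/z. No change.
Final form: 'bessel'

bessel


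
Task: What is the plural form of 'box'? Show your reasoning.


Apply rule: Add -es (sibilant/fricative ending). 'box' becomes 'boxes'.

boxes


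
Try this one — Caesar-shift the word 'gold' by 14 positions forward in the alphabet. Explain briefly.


Shift each letter by 14: g -> u, o -> c, l -> z, d -> r. Result: 'uczr'.

uczr


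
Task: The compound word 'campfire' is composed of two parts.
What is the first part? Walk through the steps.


Split 'campfire' into 'camp' + 'fire'. The first part is 'camp'.

camp


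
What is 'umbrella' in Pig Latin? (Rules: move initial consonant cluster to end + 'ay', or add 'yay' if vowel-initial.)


'umbrella' starts with a vowel, so add 'yay': 'umbrellayay'.

umbrellayay


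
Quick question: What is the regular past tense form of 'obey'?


Apply rule: Add -ed. 'obey' becomes 'obeyed'.

obeyed


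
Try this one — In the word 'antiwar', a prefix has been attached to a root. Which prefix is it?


The word 'antiwar' = 'anti' (prefix) + 'war' (root). The prefix is 'anti'.

anti


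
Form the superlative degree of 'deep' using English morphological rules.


Apply superlative formation (add -est): 'deep' -> 'deepest'.

deepest


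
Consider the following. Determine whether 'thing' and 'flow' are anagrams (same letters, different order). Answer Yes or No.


Sorted letters of 'thing': 'ghint'
Sorted letters of 'flow': 'flow'
They do not match.

No


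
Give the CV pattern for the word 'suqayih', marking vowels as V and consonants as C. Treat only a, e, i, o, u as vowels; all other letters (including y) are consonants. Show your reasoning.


Letter mapping: s = C, u = V, q = C, a = V, y = C, i = V, h = C.

CVCVCVC


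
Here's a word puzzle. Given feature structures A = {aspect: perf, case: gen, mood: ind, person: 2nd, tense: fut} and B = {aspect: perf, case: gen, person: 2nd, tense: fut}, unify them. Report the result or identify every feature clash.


Compare features:
aspect: A=perf vs B=perf -> unified: perf
case: A=gen vs B=gen -> unified: gen
mood: A=ind vs B=_ -> unified: ind
person: A=2nd vs B=2nd -> unified: 2nd
tense: A=fut vs B=fut -> unified: fut
No clashes found.

Unified: {aspect: perf, case: gen, mood: ind, person: 2nd, tense: fut}


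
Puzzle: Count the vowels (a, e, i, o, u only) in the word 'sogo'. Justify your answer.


Vowels in 'sogo': o, o = 2 vowels.

2


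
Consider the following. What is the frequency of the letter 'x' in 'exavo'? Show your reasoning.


Letter 'x' in 'exavo': found at position(s) 2 = 1 occurrence(s).

1


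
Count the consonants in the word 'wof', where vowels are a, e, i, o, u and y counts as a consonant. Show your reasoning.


Consonants in 'wof': w, f = 2 consonants.

2


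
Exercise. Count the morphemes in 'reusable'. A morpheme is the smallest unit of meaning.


Decomposition: re- (prefix) + use (root) + -able (suffix) = 3 morpheme(s)

3 morphemes


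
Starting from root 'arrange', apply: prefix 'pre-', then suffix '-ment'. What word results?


Step 1: Add prefix 'pre-' to 'arrange' = 'prearrange'
Step 2: Add suffix '-ment' to 'prearrange' = 'prearrangement'

prearrangement


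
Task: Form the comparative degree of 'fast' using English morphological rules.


Apply comparative formation (add -er): 'fast' -> 'faster'.

faster


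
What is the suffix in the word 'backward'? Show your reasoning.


The word 'backward' = 'back' (root) + '-ward' (suffix). The suffix is '-ward'.

ward


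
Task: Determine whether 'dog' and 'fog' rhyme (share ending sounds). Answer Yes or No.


Rime (stressed vowel + following sounds) of 'dog': -og = /ɒg/
Rime of 'fog': -og = /ɒg/
/ɒg/ and /ɒg/ are the same ending sound, so the words rhyme.

Yes


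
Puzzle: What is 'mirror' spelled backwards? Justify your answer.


Reverse 'mirror' character by character: 'rorrim'.

rorrim


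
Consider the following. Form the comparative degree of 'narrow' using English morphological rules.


Apply comparative formation (add -er): 'narrow' -> 'narrower'.

narrower


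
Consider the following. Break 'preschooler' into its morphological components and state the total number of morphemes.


Step 1: Identify prefix: 'pre' (meaning: before)
Step 2: Identify root: 'school'
Step 3: Identify suffix(es): 'er'
Decomposition: pre- (prefix: before) + school (root) + -er (suffix: one who)
Total morphemes: 3

3 morphemes (pre- (prefix: before) + school (root) + -er (suffix: one who))


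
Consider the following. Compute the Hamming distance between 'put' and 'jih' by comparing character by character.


Alignment:
Position 1: 'p' vs 'j' = DIFFER
Position 2: 'u' vs 'i' = DIFFER
Position 3: 't' vs 'h' = DIFFER
Total differences: 3

3


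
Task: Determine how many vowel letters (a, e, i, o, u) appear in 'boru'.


Vowels in 'boru': o, u = 2 vowels.

2


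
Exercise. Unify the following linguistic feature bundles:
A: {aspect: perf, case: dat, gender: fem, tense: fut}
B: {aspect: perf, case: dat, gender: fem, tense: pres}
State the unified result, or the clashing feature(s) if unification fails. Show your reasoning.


Compare features:
aspect: A=perf vs B=perf -> unified: perf
case: A=dat vs B=dat -> unified: dat
gender: A=fem vs B=fem -> unified: fem
tense: A=fut vs B=pres -> CLASH
Clash detected on feature 'tense' (fut vs pres); unification fails.

CLASH on 'tense' (fut vs pres)


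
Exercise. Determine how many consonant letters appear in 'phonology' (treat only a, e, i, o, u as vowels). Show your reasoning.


Consonants in 'phonology': p, h, n, l, g, y = 6 consonants.

6


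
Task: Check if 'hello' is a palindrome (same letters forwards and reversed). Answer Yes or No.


Forward: 'hello'
Reversed: 'olleh'
They differ.

No


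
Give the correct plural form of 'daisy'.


Apply rule: Change -y to -ies (consonant + y). 'daisy' becomes 'daisies'.

daisies


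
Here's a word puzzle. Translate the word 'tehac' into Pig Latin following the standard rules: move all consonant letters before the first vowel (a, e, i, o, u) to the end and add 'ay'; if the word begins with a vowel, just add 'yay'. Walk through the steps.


'tehac': move consonant cluster 't' to end and add 'ay': 'ehactay'.

ehactay


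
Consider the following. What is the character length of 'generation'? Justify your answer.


Spell out 'generation' and number each letter: g(1), e(2), n(3), e(4), r(5), a(6), t(7), i(8), o(9), n(10). Total: 10 letters.

10


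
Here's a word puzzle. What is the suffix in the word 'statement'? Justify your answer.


The word 'statement' = 'state' (root) + '-ment' (suffix). The suffix is '-ment'.

ment


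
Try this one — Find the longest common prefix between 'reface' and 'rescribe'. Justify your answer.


Compare from the start: 2 characters match: 're'. Mismatch at position 3: 'f' vs 's'.

re


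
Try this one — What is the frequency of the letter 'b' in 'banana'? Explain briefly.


Letter 'b' in 'banana': found at position(s) 1 = 1 occurrence(s).

1


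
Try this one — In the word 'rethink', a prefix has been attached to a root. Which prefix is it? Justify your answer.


The word 'rethink' = 're' (prefix) + 'think' (root). The prefix is 're'.

re


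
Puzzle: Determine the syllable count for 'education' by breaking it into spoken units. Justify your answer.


Break 'education' into syllables: ed-u-ca-tion -> ed | u | ca | tion = 4 syllables

4 syllables


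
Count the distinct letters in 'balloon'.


Unique letters in 'balloon': {a, b, l, n, o} = 5 distinct letters.

5


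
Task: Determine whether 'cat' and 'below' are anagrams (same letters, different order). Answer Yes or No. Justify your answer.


Sorted letters of 'cat': 'act'
Sorted letters of 'below': 'below'
They do not match.

No


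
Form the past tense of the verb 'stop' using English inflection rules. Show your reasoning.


Apply rule: Double final consonant and add -ed. 'stop' becomes 'stopped'.

stopped


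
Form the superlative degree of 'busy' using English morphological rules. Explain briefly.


Apply superlative formation (consonant + y: change y to i, add -est): 'busy' -> 'busiest'.

busiest


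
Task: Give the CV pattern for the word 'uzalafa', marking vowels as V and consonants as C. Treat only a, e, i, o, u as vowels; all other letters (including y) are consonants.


Letter mapping: u = V, z = C, a = V, l = C, a = V, f = C, a = V.

VCVCVCV


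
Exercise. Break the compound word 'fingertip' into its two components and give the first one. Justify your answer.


Split 'fingertip' into 'finger' + 'tip'. The first part is 'finger'.

finger


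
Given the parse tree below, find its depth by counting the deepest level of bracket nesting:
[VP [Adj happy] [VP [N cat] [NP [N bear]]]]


Count bracket nesting levels:
'[' at pos 0: depth = 1
'[' at pos 4: depth = 2
'[' at pos 16: depth = 2
'[' at pos 20: depth = 3
'[' at pos 28: depth = 3
'[' at pos 32: depth = 4
Maximum depth reached: 4

4


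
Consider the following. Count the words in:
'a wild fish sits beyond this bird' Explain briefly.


Split into words: a | wild | fish | sits | beyond | this | bird = 7 words.

7


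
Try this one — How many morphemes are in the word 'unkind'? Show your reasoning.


Decomposition: un- (prefix) + kind (root) = 2 morpheme(s)

2 morphemes


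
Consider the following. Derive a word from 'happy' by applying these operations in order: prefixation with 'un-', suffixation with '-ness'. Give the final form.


Step 1: Add prefix 'un-' to 'happy' = 'unhappy'
Step 2: Add suffix '-ness' to 'unhappy' = 'unhappiness'

unhappiness


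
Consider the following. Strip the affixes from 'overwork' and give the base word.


Remove prefix 'over' from 'overwork' to get root 'work'.

work


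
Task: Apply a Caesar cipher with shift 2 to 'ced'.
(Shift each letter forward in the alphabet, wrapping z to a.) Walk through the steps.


Shift each letter by 2: c -> e, e -> g, d -> f. Result: 'egf'.

egf


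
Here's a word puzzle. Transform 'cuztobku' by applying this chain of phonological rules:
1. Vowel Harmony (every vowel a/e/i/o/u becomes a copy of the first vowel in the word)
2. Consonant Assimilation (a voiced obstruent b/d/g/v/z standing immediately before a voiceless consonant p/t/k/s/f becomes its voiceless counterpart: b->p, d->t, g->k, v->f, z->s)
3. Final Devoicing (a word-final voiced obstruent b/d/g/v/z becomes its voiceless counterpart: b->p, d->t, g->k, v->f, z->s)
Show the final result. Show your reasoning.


Starting form: 'cuztobku'
Rule 1: Vowel Harmony: all vowels become 'u' (matching first vowel). 'cuztobku' -> 'cuztubku'
Rule 2: Consonant Assimilation: voiced obstruent before voiceless consonant becomes voiceless ('zt' -> 'st', 'bk' -> 'pk'). 'cuztubku' -> 'custupku'
Rule 3: Final Devoicing: the word ends in the vowel 'u', not a consonant. No change.
Final form: 'custupku'

custupku


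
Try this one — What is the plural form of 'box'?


Apply rule: Add -es (sibilant/fricative ending). 'box' becomes 'boxes'.

boxes


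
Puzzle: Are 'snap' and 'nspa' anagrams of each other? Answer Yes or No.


Sorted letters of 'snap': 'anps'
Sorted letters of 'nspa': 'anps'
They match.

Yes


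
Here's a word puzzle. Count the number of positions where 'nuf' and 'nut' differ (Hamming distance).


Alignment:
Position 1: 'n' vs 'n' = match
Position 2: 'u' vs 'u' = match
Position 3: 'f' vs 't' = DIFFER
Total differences: 1

1


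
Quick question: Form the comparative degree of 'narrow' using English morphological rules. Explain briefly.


Apply comparative formation (add -er): 'narrow' -> 'narrower'.

narrower


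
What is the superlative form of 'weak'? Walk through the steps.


Apply superlative formation (add -est): 'weak' -> 'weakest'.

weakest


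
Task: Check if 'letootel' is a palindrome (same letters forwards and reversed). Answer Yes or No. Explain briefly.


Forward: 'letootel'
Reversed: 'letootel'
They are identical.

Yes


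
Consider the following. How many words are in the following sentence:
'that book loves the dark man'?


Split into words: that | book | loves | the | dark | man = 6 words.

6


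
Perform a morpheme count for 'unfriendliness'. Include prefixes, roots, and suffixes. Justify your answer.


Decomposition: un- (prefix) + friend (root) + -ly (suffix) + -ness (suffix) = 4 morpheme(s)

4 morphemes


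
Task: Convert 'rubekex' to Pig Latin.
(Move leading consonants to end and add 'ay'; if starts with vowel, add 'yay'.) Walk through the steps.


'rubekex': move consonant cluster 'r' to end and add 'ay': 'ubekexray'.

ubekexray


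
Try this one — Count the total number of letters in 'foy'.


Spell out 'foy' and number each letter: f(1), o(2), y(3). Total: 3 letters.

3


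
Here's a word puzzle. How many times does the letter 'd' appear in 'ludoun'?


Letter 'd' in 'ludoun': found at position(s) 3 = 1 occurrence(s).

1


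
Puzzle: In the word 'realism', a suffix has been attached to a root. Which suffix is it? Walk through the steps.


The word 'realism' = 'real' (root) + '-ism' (suffix). The suffix is '-ism'.

ism


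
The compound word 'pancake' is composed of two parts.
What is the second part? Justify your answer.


Split 'pancake' into 'pan' + 'cake'. The second part is 'cake'.

cake


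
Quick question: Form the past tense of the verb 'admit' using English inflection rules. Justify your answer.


Apply rule: Double final consonant and add -ed. 'admit' becomes 'admitted'.

admitted


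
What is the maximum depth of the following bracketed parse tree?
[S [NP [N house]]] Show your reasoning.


Count bracket nesting levels:
'[' at pos 0: depth = 1
'[' at pos 3: depth = 2
'[' at pos 7: depth = 3
Maximum depth reached: 3

3


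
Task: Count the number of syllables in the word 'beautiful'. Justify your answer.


Break 'beautiful' into syllables: beau-ti-ful -> beau | ti | ful = 3 syllables

3 syllables


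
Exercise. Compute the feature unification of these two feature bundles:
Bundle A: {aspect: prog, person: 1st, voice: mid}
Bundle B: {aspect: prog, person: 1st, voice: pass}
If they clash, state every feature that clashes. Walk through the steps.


Compare features:
aspect: A=prog vs B=prog -> unified: prog
person: A=1st vs B=1st -> unified: 1st
voice: A=mid vs B=pass -> CLASH
Clash detected on feature 'voice' (mid vs pass); unification fails.

CLASH on 'voice' (mid vs pass)


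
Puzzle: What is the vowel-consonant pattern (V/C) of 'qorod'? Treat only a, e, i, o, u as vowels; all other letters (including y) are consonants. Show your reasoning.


Letter mapping: q = C, o = V, r = C, o = V, d = C.

CVCVC


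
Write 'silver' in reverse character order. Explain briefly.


Reverse 'silver' character by character: 'revlis'.

revlis


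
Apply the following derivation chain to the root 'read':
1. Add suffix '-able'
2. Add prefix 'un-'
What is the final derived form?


Step 1: Add suffix '-able' to 'read' = 'readable'
Step 2: Add prefix 'un-' to 'readable' = 'unreadable'

unreadable


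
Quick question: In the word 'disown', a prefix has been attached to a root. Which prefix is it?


The word 'disown' = 'dis' (prefix) + 'own' (root). The prefix is 'dis'.

dis


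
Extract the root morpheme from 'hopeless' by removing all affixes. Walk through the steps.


Remove suffix '-less' from 'hopeless' to get root 'hope'.

hope


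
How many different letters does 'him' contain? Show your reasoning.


Unique letters in 'him': {h, i, m} = 3 distinct letters.

3


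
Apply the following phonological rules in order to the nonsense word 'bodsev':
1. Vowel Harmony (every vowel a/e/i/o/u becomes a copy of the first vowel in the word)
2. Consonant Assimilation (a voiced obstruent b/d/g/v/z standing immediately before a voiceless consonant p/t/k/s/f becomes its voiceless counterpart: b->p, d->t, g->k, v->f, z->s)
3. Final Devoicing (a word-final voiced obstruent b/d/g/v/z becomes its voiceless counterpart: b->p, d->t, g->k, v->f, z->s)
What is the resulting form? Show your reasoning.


Starting form: 'bodsev'
Rule 1: Vowel Harmony: all vowels become 'o' (matching first vowel). 'bodsev' -> 'bodsov'
Rule 2: Consonant Assimilation: voiced obstruent before voiceless consonant becomes voiceless ('ds' -> 'ts'). 'bodsov' -> 'botsov'
Rule 3: Final Devoicing: word-final voiced obstruent 'v' becomes voiceless 'f'. 'botsov' -> 'botsof'
Final form: 'botsof'

botsof


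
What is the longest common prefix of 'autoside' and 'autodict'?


Compare from the start: 4 characters match: 'auto'. Mismatch at position 5: 's' vs 'd'.

auto


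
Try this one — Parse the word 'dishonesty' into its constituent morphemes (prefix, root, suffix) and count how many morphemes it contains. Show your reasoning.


Step 1: Identify prefix: 'dis' (meaning: not/apart)
Step 2: Identify root: 'honest'
Step 3: Identify suffix(es): 'y'
Decomposition: dis- (prefix: not/apart) + honest (root) + -y (suffix: quality)
Total morphemes: 3

3 morphemes (dis- (prefix: not/apart) + honest (root) + -y (suffix: quality))


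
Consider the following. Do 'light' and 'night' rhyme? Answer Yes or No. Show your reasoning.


Rime (stressed vowel + following sounds) of 'light': -ight = /aɪt/
Rime of 'night': -ight = /aɪt/
/aɪt/ and /aɪt/ are the same ending sound, so the words rhyme.

Yes


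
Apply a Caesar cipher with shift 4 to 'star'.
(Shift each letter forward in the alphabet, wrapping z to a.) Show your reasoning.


Shift each letter by 4: s -> w, t -> x, a -> e, r -> v. Result: 'wxev'.

wxev


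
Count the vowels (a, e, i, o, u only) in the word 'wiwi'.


Vowels in 'wiwi': i, i = 2 vowels.

2


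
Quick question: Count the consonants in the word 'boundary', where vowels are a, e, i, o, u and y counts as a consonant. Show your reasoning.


Consonants in 'boundary': b, n, d, r, y = 5 consonants.

5


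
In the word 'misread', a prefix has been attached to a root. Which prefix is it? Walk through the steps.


The word 'misread' = 'mis' (prefix) + 'read' (root). The prefix is 'mis'.

mis


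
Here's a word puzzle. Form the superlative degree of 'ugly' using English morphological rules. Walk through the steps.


Apply superlative formation (consonant + y: change y to i, add -est): 'ugly' -> 'ugliest'.

ugliest


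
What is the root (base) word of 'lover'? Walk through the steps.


Remove suffix '-er' from 'lover' to get root 'love'.

love


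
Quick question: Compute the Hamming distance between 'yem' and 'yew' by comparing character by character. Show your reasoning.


Alignment:
Position 1: 'y' vs 'y' = match
Position 2: 'e' vs 'e' = match
Position 3: 'm' vs 'w' = DIFFER
Total differences: 1

1


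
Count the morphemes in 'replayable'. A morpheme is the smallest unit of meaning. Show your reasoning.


Decomposition: re- (prefix) + play (root) + -able (suffix) = 3 morpheme(s)

3 morphemes


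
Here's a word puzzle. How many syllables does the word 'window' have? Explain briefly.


Break 'window' into syllables: win-dow -> win | dow = 2 syllables

2 syllables


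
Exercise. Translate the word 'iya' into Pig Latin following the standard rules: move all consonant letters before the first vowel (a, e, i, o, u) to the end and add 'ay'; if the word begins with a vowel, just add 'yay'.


'iya' starts with a vowel, so add 'yay': 'iyayay'.

iyayay


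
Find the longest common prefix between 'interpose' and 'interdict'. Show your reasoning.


Compare from the start: 5 characters match: 'inter'. Mismatch at position 6: 'p' vs 'd'.

inter


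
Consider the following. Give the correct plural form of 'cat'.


Apply rule: Add -s. 'cat' becomes 'cats'.

cats


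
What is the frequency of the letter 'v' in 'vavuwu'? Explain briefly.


Letter 'v' in 'vavuwu': found at position(s) 1, 3 = 2 occurrence(s).

2


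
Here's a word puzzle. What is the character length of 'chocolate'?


Spell out 'chocolate' and number each letter: c(1), h(2), o(3), c(4), o(5), l(6), a(7), t(8), e(9). Total: 9 letters.

9


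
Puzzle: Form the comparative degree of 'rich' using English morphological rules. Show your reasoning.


Apply comparative formation (add -er): 'rich' -> 'richer'.

richer


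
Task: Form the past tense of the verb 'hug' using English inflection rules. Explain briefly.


Apply rule: Double final consonant and add -ed. 'hug' becomes 'hugged'.

hugged


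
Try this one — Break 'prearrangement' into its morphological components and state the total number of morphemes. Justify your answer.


Step 1: Identify prefix: 'pre' (meaning: before)
Step 2: Identify root: 'arrange'
Step 3: Identify suffix(es): 'ment'
Decomposition: pre- (prefix: before) + arrange (root) + -ment (suffix: action/result)
Total morphemes: 3

3 morphemes (pre- (prefix: before) + arrange (root) + -ment (suffix: action/result))


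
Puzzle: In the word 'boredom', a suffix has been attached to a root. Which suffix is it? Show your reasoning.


The word 'boredom' = 'bore' (root) + '-dom' (suffix). The suffix is '-dom'.

dom


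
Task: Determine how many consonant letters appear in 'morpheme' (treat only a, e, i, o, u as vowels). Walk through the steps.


Consonants in 'morpheme': m, r, p, h, m = 5 consonants.

5


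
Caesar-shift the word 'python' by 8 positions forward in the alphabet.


Shift each letter by 8: p -> x, y -> g, t -> b, h -> p, o -> w, n -> v. Result: 'xgbpwv'.

xgbpwv


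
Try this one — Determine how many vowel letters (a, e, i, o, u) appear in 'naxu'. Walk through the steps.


Vowels in 'naxu': a, u = 2 vowels.

2


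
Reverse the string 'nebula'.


Reverse 'nebula' character by character: 'aluben'.

aluben


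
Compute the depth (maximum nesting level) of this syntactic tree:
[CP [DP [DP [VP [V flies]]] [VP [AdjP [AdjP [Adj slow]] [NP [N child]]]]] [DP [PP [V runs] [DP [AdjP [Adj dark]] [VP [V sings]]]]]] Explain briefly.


Count bracket nesting levels:
'[' at pos 0: depth = 1
'[' at pos 4: depth = 2
'[' at pos 8: depth = 3
'[' at pos 12: depth = 4
'[' at pos 16: depth = 5
'[' at pos 28: depth = 3
'[' at pos 32: depth = 4
'[' at pos 38: depth = 5
'[' at pos 44: depth = 6
'[' at pos 56: depth = 5
'[' at pos 60: depth = 6
'[' at pos 74: depth = 2
'[' at pos 78: depth = 3
'[' at pos 82: depth = 4
'[' at pos 91: depth = 4
'[' at pos 95: depth = 5
'[' at pos 101: depth = 6
'[' at pos 113: depth = 5
'[' at pos 117: depth = 6
Maximum depth reached: 6

6


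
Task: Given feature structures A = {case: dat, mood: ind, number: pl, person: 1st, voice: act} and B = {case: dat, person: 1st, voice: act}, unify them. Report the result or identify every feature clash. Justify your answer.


Compare features:
case: A=dat vs B=dat -> unified: dat
mood: A=ind vs B=_ -> unified: ind
number: A=pl vs B=_ -> unified: pl
person: A=1st vs B=1st -> unified: 1st
voice: A=act vs B=act -> unified: act
No clashes found.

Unified: {case: dat, mood: ind, number: pl, person: 1st, voice: act}


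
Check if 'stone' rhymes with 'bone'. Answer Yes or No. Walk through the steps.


Rime (stressed vowel + following sounds) of 'stone': -one = /oʊn/
Rime of 'bone': -one = /oʊn/
/oʊn/ and /oʊn/ are the same ending sound, so the words rhyme.

Yes


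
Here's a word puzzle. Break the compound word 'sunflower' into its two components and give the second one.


Split 'sunflower' into 'sun' + 'flower'. The second part is 'flower'.

flower


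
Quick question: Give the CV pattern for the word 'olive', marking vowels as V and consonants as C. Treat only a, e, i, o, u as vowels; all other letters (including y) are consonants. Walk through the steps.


Letter mapping: o = V, l = C, i = V, v = C, e = V.

VCVCV


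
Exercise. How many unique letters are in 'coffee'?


Unique letters in 'coffee': {c, e, f, o} = 4 distinct letters.

4


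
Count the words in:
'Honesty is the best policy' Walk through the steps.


Split into words: Honesty | is | the | best | policy = 5 words.

5


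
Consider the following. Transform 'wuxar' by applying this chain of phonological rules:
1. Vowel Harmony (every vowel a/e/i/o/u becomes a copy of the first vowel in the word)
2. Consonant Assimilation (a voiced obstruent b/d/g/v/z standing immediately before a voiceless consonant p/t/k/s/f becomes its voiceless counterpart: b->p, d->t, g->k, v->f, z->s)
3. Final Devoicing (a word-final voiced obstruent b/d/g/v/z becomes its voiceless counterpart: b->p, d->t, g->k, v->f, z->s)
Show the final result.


Starting form: 'wuxar'
Rule 1: Vowel Harmony: all vowels become 'u' (matching first vowel). 'wuxar' -> 'wuxur'
Rule 2: Consonant Assimilation: no voiced obstruent (b/d/g/v/z) stands immediately before a voiceless consonant (p/t/k/s/f). No change.
Rule 3: Final Devoicing: final consonant 'r' is not one of the voiced obstruents b/d/g/v/z. No change.
Final form: 'wuxur'

wuxur


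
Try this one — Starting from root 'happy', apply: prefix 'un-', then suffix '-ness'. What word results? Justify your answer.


Step 1: Add prefix 'un-' to 'happy' = 'unhappy'
Step 2: Add suffix '-ness' to 'unhappy' = 'unhappiness'

unhappiness


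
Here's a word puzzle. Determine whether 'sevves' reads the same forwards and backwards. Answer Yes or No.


Forward: 'sevves'
Reversed: 'sevves'
They are identical.

Yes


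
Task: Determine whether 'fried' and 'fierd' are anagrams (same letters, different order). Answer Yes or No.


Sorted letters of 'fried': 'defir'
Sorted letters of 'fierd': 'defir'
They match.

Yes


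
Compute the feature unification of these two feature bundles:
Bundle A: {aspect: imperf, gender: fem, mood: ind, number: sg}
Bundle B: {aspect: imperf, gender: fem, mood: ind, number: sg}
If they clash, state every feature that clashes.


Compare features:
aspect: A=imperf vs B=imperf -> unified: imperf
gender: A=fem vs B=fem -> unified: fem
mood: A=ind vs B=ind -> unified: ind
number: A=sg vs B=sg -> unified: sg
No clashes found.

Unified: {aspect: imperf, gender: fem, mood: ind, number: sg}


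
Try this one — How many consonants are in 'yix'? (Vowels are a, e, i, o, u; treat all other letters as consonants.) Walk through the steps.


Consonants in 'yix': y, x = 2 consonants.

2


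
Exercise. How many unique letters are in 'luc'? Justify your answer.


Unique letters in 'luc': {c, l, u} = 3 distinct letters.

3


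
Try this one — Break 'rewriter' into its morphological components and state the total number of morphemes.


Step 1: Identify prefix: 're' (meaning: again)
Step 2: Identify root: 'write'
Step 3: Identify suffix(es): 'er'
Decomposition: re- (prefix: again) + write (root) + -er (suffix: one who)
Total morphemes: 3

3 morphemes (re- (prefix: again) + write (root) + -er (suffix: one who))


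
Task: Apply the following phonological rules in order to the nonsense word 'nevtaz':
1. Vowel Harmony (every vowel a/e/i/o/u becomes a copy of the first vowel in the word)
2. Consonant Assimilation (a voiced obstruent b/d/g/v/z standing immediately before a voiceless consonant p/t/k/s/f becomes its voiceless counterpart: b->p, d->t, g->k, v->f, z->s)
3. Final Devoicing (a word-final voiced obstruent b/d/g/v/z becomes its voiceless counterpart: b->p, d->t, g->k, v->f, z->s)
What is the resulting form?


Starting form: 'nevtaz'
Rule 1: Vowel Harmony: all vowels become 'e' (matching first vowel). 'nevtaz' -> 'nevtez'
Rule 2: Consonant Assimilation: voiced obstruent before voiceless consonant becomes voiceless ('vt' -> 'ft'). 'nevtez' -> 'neftez'
Rule 3: Final Devoicing: word-final voiced obstruent 'z' becomes voiceless 's'. 'neftez' -> 'neftes'
Final form: 'neftes'

neftes


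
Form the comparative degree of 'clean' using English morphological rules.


Apply comparative formation (add -er): 'clean' -> 'cleaner'.

cleaner


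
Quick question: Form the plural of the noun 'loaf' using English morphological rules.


Apply rule: Change -f to -ves. 'loaf' becomes 'loaves'.

loaves


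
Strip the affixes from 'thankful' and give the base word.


Remove suffix '-ful' from 'thankful' to get root 'thank'.

thank
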